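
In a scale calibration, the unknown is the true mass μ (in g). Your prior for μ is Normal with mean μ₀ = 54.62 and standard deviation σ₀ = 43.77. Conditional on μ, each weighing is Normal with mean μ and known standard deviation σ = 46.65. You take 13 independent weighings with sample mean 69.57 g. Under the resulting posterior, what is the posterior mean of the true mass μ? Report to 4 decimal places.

For Normal data with known variance σ², a Normal(μ₀, σ₀²) prior on μ is conjugate. Posterior precision = 1/σ₀² + n/σ²; posterior mean is the precision-weighted average of μ₀ and x̄.
n·x̄ = 13·69.57 = 904.41.
σ₀² = 43.77² = 1915.8129, σ² = 46.65² = 2176.2225; σ² + n·σ₀² = 2176.2225 + 13·1915.8129 = 27081.7902.
Posterior mean = (μ₀/σ₀² + n·x̄/σ²)/(1/σ₀² + n/σ²) = (σ²·μ₀ + σ₀²·n·x̄)/(σ² + n·σ₀²) = (2176.2225·54.62 + 1915.8129·904.41)/27081.7902 = 1851545.617839/27081.7902 = 68.3687.

68.3687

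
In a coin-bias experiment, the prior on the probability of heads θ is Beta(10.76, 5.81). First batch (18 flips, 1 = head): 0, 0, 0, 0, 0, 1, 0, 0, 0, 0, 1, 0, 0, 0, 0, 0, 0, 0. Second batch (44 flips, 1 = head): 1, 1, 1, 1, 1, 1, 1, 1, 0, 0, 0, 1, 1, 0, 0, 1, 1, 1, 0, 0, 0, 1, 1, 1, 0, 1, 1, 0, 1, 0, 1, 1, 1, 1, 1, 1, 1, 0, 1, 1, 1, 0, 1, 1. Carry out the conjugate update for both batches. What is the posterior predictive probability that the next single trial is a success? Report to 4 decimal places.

0.5570

The Beta prior is conjugate to a Binomial/Bernoulli likelihood; the update adds successes to α and failures to β.
After batch 1: Beta(10.76+2, 5.81+16) = Beta(12.76, 21.81).
After batch 2: Beta(12.76+31, 21.81+13) = Beta(43.76, 34.81).
For a single future Bernoulli trial, P(success | data) = α/(α+β) = 0.5570.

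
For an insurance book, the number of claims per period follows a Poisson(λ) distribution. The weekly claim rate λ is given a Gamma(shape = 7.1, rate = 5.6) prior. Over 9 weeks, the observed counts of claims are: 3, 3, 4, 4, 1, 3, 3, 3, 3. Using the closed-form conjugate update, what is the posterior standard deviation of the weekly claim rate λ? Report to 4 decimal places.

With a Gamma(shape α, rate β) prior, the Poisson likelihood is conjugate: the posterior is Gamma(α + ΣXᵢ, β + n).
Sum of counts S = 27 over n = 9 weeks.
Posterior: Gamma(α+S, β+n) = Gamma(7.1+27, 5.6+9) = Gamma(34.1, 14.6).
SD = √α/β = √34.1/14.6 = 0.4000.

0.4000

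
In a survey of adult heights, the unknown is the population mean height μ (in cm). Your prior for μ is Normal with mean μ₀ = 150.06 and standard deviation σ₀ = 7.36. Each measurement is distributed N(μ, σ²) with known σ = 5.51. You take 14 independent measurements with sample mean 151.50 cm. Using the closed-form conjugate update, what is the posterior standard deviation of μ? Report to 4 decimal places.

1.4440

For Normal data with known variance σ², a Normal(μ₀, σ₀²) prior on μ is conjugate. Posterior precision = 1/σ₀² + n/σ²; posterior mean is the precision-weighted average of μ₀ and x̄.
σ₀² = 7.36² = 54.1696, σ² = 5.51² = 30.3601; σ² + n·σ₀² = 30.3601 + 14·54.1696 = 788.7345.
Posterior precision = 1/σ₀² + n/σ² = 1/54.1696 + 14/30.3601 = (σ² + n·σ₀²)/(σ₀²σ²) = 788.7345/(54.1696·30.3601); posterior variance σₙ² = σ₀²σ²/(σ² + n·σ₀²) = 54.1696·30.3601/788.7345 = 2.085105.
Posterior SD = √σₙ² = √(54.1696·30.3601/788.7345) = 1.4440.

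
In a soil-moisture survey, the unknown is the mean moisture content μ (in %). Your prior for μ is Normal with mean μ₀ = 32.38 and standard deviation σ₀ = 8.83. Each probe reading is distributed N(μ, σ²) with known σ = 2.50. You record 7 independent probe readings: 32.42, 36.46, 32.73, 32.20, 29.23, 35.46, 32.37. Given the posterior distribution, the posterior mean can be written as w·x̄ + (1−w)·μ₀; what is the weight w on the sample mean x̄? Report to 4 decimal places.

0.9887

For Normal data with known variance σ², a Normal(μ₀, σ₀²) prior on μ is conjugate. Posterior precision = 1/σ₀² + n/σ²; posterior mean is the precision-weighted average of μ₀ and x̄.
σ₀² = 8.83² = 77.9689, σ² = 2.50² = 6.25. Prior precision 1/σ₀² = 1/77.9689; data precision n/σ² = 7/6.25.
w = (n/σ²)/(1/σ₀² + n/σ²) = n·σ₀²/(σ² + n·σ₀²) = 7·77.9689/(6.25 + 7·77.9689) = 545.7823/552.0323 = 0.9887.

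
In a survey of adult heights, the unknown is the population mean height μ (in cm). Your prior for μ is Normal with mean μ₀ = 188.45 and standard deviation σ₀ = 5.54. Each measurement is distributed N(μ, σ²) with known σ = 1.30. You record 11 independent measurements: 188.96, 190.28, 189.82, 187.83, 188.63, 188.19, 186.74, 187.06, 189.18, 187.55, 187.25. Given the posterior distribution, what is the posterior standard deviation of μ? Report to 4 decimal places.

0.3910

For Normal data with known variance σ², a Normal(μ₀, σ₀²) prior on μ is conjugate. Posterior precision = 1/σ₀² + n/σ²; posterior mean is the precision-weighted average of μ₀ and x̄.
σ₀² = 5.54² = 30.6916, σ² = 1.30² = 1.69; σ² + n·σ₀² = 1.69 + 11·30.6916 = 339.2976.
Posterior precision = 1/σ₀² + n/σ² = 1/30.6916 + 11/1.69 = (σ² + n·σ₀²)/(σ₀²σ²) = 339.2976/(30.6916·1.69); posterior variance σₙ² = σ₀²σ²/(σ² + n·σ₀²) = 30.6916·1.69/339.2976 = 0.152871.
Posterior SD = √σₙ² = √(30.6916·1.69/339.2976) = 0.3910.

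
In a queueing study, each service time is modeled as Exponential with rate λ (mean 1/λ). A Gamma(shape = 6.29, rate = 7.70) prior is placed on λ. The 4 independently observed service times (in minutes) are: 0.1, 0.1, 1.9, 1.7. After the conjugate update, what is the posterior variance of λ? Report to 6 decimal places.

With a Gamma(shape α, rate β) prior on the exponential rate λ, the posterior after n observations with total T = Σxᵢ is Gamma(α+n, β+T).
Sum of observations T = 3.8 minutes; n = 4.
Posterior: Gamma(6.29+4, 7.70+3.8) = Gamma(10.29, 11.50).
Var = α/β² = 0.077807.

0.077807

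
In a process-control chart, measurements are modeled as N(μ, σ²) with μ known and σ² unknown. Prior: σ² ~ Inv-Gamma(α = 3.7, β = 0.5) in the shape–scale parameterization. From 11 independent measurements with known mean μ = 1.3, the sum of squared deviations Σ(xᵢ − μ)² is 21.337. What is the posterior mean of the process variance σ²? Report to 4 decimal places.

1.3620

With known mean μ and an Inverse-Gamma(α, β) prior on σ², the Normal likelihood is conjugate: posterior is Inv-Gamma(α + n/2, β + Σ(xᵢ−μ)²/2).
Posterior: Inv-Gamma(3.7 + 11/2, 0.5 + 21.337/2) = Inv-Gamma(9.20, 11.1685).
E[σ²|data] = β/(α−1) = 11.1685/8.20 = 1.3620.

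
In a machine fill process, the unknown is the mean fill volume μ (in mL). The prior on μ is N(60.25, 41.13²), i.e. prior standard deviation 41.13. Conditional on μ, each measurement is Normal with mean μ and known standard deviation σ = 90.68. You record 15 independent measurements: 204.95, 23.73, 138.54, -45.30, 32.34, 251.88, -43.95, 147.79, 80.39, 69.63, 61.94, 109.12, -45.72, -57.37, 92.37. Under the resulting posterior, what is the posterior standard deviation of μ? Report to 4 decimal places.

For Normal data with known variance σ², a Normal(μ₀, σ₀²) prior on μ is conjugate. Posterior precision = 1/σ₀² + n/σ²; posterior mean is the precision-weighted average of μ₀ and x̄.
σ₀² = 41.13² = 1691.6769, σ² = 90.68² = 8222.8624; σ² + n·σ₀² = 8222.8624 + 15·1691.6769 = 33598.0159.
Posterior precision = 1/σ₀² + n/σ² = 1/1691.6769 + 15/8222.8624 = (σ² + n·σ₀²)/(σ₀²σ²) = 33598.0159/(1691.6769·8222.8624); posterior variance σₙ² = σ₀²σ²/(σ² + n·σ₀²) = 1691.6769·8222.8624/33598.0159 = 414.025233.
Posterior SD = √σₙ² = √(1691.6769·8222.8624/33598.0159) = 20.3476.

20.3476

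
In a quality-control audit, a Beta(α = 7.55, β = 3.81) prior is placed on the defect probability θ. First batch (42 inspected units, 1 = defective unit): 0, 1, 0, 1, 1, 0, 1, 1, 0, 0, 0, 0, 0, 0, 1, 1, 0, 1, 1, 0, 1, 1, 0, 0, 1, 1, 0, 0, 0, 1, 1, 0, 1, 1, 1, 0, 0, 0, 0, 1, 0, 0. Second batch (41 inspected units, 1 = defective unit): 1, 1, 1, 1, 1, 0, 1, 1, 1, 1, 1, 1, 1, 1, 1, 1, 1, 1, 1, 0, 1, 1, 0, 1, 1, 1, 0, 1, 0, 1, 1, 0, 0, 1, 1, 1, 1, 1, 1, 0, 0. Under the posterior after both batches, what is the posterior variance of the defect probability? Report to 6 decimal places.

The Beta prior is conjugate to a Binomial/Bernoulli likelihood; the update adds successes to α and failures to β.
After batch 1: Beta(7.55+19, 3.81+23) = Beta(26.55, 26.81).
After batch 2: Beta(26.55+32, 26.81+9) = Beta(58.55, 35.81).
Var = αβ/((α+β)²(α+β+1)) = 58.55·35.81/(94.36²·95.36) = 0.002469.

0.002469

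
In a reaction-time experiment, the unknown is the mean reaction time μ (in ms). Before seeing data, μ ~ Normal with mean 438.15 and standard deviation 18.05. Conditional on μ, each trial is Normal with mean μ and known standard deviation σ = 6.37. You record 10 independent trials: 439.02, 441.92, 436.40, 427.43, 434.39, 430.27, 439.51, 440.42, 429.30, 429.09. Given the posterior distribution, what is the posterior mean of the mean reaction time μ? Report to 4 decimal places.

For Normal data with known variance σ², a Normal(μ₀, σ₀²) prior on μ is conjugate. Posterior precision = 1/σ₀² + n/σ²; posterior mean is the precision-weighted average of μ₀ and x̄.
Σxᵢ = 439.02 + 441.92 + 436.40 + 427.43 + 434.39 + 430.27 + 439.51 + 440.42 + 429.30 + 429.09 = 4347.75, so n·x̄ = 4347.75.
σ₀² = 18.05² = 325.8025, σ² = 6.37² = 40.5769; σ² + n·σ₀² = 40.5769 + 10·325.8025 = 3298.6019.
Posterior mean = (μ₀/σ₀² + n·x̄/σ²)/(1/σ₀² + n/σ²) = (σ²·μ₀ + σ₀²·n·x̄)/(σ² + n·σ₀²) = (40.5769·438.15 + 325.8025·4347.75)/3298.6019 = 1434286.58811/3298.6019 = 434.8165.

434.8165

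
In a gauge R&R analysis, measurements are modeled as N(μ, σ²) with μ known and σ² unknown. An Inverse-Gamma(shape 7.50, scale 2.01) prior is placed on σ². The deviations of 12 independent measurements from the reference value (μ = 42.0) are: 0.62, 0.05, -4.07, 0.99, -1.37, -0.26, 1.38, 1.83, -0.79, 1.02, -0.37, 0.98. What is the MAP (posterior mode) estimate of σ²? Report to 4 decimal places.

1.1004

With known mean μ and an Inverse-Gamma(α, β) prior on σ², the Normal likelihood is conjugate: posterior is Inv-Gamma(α + n/2, β + Σ(xᵢ−μ)²/2).
Σ(xᵢ−μ)² = (0.62)² + (0.05)² + (-4.07)² + (0.99)² + (-1.37)² + (-0.26)² + (1.38)² + (1.83)² + (-0.79)² + (1.02)² + (-0.37)² + (0.98)² = 27.8915.
Posterior: Inv-Gamma(7.50 + 12/2, 2.01 + 27.8915/2) = Inv-Gamma(13.50, 15.95575).
Mode = β/(α+1) = 15.95575/14.50 = 1.1004.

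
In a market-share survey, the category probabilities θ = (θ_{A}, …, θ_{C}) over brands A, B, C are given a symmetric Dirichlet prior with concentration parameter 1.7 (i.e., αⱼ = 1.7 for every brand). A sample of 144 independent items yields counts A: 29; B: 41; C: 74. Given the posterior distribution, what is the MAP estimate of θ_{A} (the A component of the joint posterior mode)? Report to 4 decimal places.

The Dirichlet prior is conjugate to the Multinomial likelihood: each posterior αⱼ = prior αⱼ + observed count nⱼ.
Posterior concentration: (30.7, 42.7, 75.7), total = 149.1.
Joint mode component: (α_{A}−1)/(Σα−K) = 29.7/146.1 = 0.2033.

0.2033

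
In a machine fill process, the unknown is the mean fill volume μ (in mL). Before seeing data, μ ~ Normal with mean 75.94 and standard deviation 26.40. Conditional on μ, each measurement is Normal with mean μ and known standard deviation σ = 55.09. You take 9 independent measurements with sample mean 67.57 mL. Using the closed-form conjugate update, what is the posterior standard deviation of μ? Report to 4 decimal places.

15.0751

For Normal data with known variance σ², a Normal(μ₀, σ₀²) prior on μ is conjugate. Posterior precision = 1/σ₀² + n/σ²; posterior mean is the precision-weighted average of μ₀ and x̄.
σ₀² = 26.40² = 696.96, σ² = 55.09² = 3034.9081; σ² + n·σ₀² = 3034.9081 + 9·696.96 = 9307.5481.
Posterior precision = 1/σ₀² + n/σ² = 1/696.96 + 9/3034.9081 = (σ² + n·σ₀²)/(σ₀²σ²) = 9307.5481/(696.96·3034.9081); posterior variance σₙ² = σ₀²σ²/(σ² + n·σ₀²) = 696.96·3034.9081/9307.5481 = 227.257440.
Posterior SD = √σₙ² = √(696.96·3034.9081/9307.5481) = 15.0751.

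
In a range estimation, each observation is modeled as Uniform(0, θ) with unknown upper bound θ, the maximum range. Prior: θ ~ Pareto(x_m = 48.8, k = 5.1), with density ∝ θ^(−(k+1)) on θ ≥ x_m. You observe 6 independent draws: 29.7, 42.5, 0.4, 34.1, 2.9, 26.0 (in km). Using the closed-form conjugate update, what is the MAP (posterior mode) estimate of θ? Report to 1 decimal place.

A Pareto(scale x_m, shape k) prior on the upper bound θ of Uniform(0, θ) is conjugate: posterior is Pareto(max(x_m, max xᵢ), k + n).
Sample maximum = 42.5; prior scale x_m = 48.8 → posterior scale = max = 48.8.
Posterior shape = 5.1 + 6 = 11.1.
The Pareto density is decreasing on [x_m, ∞), so the mode is x_m = 48.8.

48.8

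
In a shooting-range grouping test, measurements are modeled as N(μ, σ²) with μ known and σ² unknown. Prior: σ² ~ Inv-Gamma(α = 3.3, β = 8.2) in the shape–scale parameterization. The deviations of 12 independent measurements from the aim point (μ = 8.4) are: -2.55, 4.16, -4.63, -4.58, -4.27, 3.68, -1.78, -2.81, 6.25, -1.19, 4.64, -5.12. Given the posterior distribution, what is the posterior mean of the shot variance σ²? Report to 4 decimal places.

With known mean μ and an Inverse-Gamma(α, β) prior on σ², the Normal likelihood is conjugate: posterior is Inv-Gamma(α + n/2, β + Σ(xᵢ−μ)²/2).
Σ(xᵢ−μ)² = (-2.55)² + (4.16)² + (-4.63)² + (-4.58)² + (-4.27)² + (3.68)² + (-1.78)² + (-2.81)² + (6.25)² + (-1.19)² + (4.64)² + (-5.12)² = 197.2838.
Posterior: Inv-Gamma(3.3 + 12/2, 8.2 + 197.2838/2) = Inv-Gamma(9.30, 106.84190).
E[σ²|data] = β/(α−1) = 106.84190/8.30 = 12.8725.

12.8725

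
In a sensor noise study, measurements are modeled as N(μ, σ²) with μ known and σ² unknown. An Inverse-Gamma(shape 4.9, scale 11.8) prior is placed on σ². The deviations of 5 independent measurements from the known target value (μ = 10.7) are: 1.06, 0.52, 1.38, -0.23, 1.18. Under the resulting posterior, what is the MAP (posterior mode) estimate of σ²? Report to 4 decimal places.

1.6871

With known mean μ and an Inverse-Gamma(α, β) prior on σ², the Normal likelihood is conjugate: posterior is Inv-Gamma(α + n/2, β + Σ(xᵢ−μ)²/2).
Σ(xᵢ−μ)² = (1.06)² + (0.52)² + (1.38)² + (-0.23)² + (1.18)² = 4.7437.
Posterior: Inv-Gamma(4.9 + 5/2, 11.8 + 4.7437/2) = Inv-Gamma(7.40, 14.17185).
Mode = β/(α+1) = 14.17185/8.40 = 1.6871.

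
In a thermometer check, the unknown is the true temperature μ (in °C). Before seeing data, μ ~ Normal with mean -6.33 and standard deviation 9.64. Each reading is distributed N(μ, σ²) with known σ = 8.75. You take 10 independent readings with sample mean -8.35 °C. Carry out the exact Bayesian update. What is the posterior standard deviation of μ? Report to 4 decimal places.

For Normal data with known variance σ², a Normal(μ₀, σ₀²) prior on μ is conjugate. Posterior precision = 1/σ₀² + n/σ²; posterior mean is the precision-weighted average of μ₀ and x̄.
σ₀² = 9.64² = 92.9296, σ² = 8.75² = 76.5625; σ² + n·σ₀² = 76.5625 + 10·92.9296 = 1005.8585.
Posterior precision = 1/σ₀² + n/σ² = 1/92.9296 + 10/76.5625 = (σ² + n·σ₀²)/(σ₀²σ²) = 1005.8585/(92.9296·76.5625); posterior variance σₙ² = σ₀²σ²/(σ² + n·σ₀²) = 92.9296·76.5625/1005.8585 = 7.073483.
Posterior SD = √σₙ² = √(92.9296·76.5625/1005.8585) = 2.6596.

2.6596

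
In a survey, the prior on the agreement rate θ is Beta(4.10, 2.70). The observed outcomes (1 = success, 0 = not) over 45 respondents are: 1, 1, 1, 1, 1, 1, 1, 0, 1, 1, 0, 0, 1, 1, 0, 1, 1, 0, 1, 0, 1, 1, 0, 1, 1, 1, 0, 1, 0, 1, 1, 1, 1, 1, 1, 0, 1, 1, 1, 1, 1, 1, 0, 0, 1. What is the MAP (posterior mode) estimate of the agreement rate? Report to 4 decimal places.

The Beta prior is conjugate to a Binomial/Bernoulli likelihood; the update adds successes to α and failures to β.
Posterior: Beta(α+k, β+n−k) = Beta(4.10+33, 2.70+12) = Beta(37.10, 14.70).
Mode of Beta(a,b) for a,b>1 is (a−1)/(a+b−2) = 36.10/49.80 = 0.7249.

0.7249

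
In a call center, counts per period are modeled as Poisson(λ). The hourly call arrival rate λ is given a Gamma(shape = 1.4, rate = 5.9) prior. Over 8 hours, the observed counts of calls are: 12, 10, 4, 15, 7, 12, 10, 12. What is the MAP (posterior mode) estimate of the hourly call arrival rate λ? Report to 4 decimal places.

With a Gamma(shape α, rate β) prior, the Poisson likelihood is conjugate: the posterior is Gamma(α + ΣXᵢ, β + n).
Sum of counts S = 82 over n = 8 hours.
Posterior: Gamma(α+S, β+n) = Gamma(1.4+82, 5.9+8) = Gamma(83.4, 13.9).
Mode of Gamma(α,β) for α≥1 is (α−1)/β = 82.4/13.9 = 5.9281.

5.9281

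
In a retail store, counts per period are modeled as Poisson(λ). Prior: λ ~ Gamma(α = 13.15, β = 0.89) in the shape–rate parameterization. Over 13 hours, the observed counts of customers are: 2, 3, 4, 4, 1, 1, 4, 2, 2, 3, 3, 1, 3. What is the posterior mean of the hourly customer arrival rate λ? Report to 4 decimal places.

With a Gamma(shape α, rate β) prior, the Poisson likelihood is conjugate: the posterior is Gamma(α + ΣXᵢ, β + n).
Sum of counts S = 33 over n = 13 hours.
Posterior: Gamma(α+S, β+n) = Gamma(13.15+33, 0.89+13) = Gamma(46.15, 13.89).
Posterior mean = α/β = 46.15/13.89 = 3.3225.

3.3225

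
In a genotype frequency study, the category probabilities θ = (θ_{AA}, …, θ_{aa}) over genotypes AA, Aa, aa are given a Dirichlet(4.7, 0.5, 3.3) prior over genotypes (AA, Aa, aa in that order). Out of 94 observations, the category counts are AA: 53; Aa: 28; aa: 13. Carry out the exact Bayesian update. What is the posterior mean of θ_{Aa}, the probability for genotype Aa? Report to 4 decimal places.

0.2780

The Dirichlet prior is conjugate to the Multinomial likelihood: each posterior αⱼ = prior αⱼ + observed count nⱼ.
Posterior concentration: (57.7, 28.5, 16.3), total = 102.5.
E[θ_{Aa}|data] = α_{Aa}/Σα = 28.5/102.5 = 0.2780.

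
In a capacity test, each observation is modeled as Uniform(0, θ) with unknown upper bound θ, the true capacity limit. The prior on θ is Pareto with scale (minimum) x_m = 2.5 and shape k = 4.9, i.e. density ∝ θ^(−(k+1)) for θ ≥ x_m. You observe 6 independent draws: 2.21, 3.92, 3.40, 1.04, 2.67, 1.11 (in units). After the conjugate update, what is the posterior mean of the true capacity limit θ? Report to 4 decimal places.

A Pareto(scale x_m, shape k) prior on the upper bound θ of Uniform(0, θ) is conjugate: posterior is Pareto(max(x_m, max xᵢ), k + n).
Sample maximum = 3.92; prior scale x_m = 2.5 → posterior scale = max = 3.92.
Posterior shape = 4.9 + 6 = 10.9.
E[θ|data] = k·x_m/(k−1) = 10.9·3.92/9.9 = 4.3160.

4.3160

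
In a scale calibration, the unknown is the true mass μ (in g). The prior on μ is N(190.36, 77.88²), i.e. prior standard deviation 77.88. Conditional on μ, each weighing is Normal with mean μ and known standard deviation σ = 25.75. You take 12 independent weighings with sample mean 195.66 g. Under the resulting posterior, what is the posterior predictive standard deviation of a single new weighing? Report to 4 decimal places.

For Normal data with known variance σ², a Normal(μ₀, σ₀²) prior on μ is conjugate. Posterior precision = 1/σ₀² + n/σ²; posterior mean is the precision-weighted average of μ₀ and x̄.
σ₀² = 77.88² = 6065.2944, σ² = 25.75² = 663.0625; σ² + n·σ₀² = 663.0625 + 12·6065.2944 = 73446.5953.
Posterior precision = 1/σ₀² + n/σ² = 1/6065.2944 + 12/663.0625 = (σ² + n·σ₀²)/(σ₀²σ²) = 73446.5953/(6065.2944·663.0625); posterior variance σₙ² = σ₀²σ²/(σ² + n·σ₀²) = 6065.2944·663.0625/73446.5953 = 54.756374.
Predictive variance for one new observation = σₙ² + σ² = 6065.2944·663.0625/73446.5953 + 663.0625 = σ²·(σ₀² + 73446.5953)/73446.5953 = 663.0625·79511.8897/73446.5953 = 717.818874; SD = √(663.0625·79511.8897/73446.5953) = 26.7921.

26.7921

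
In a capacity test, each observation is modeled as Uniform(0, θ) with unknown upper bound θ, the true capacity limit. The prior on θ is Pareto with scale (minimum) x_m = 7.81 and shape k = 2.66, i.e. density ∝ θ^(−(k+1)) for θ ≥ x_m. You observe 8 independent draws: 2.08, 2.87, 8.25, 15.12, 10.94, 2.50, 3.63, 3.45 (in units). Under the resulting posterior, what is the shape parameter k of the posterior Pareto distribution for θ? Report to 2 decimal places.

A Pareto(scale x_m, shape k) prior on the upper bound θ of Uniform(0, θ) is conjugate: posterior is Pareto(max(x_m, max xᵢ), k + n).
Sample maximum = 15.12; prior scale x_m = 7.81 → posterior scale = max = 15.12.
Posterior shape = 2.66 + 8 = 10.66.
Posterior shape k = 10.66.

10.66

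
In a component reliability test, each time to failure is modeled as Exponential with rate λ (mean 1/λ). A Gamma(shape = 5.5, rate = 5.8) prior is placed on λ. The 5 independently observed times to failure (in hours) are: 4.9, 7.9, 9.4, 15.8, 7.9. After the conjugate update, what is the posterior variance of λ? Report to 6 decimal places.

With a Gamma(shape α, rate β) prior on the exponential rate λ, the posterior after n observations with total T = Σxᵢ is Gamma(α+n, β+T).
Sum of observations T = 45.9 hours; n = 5.
Posterior: Gamma(5.5+5, 5.8+45.9) = Gamma(10.5, 51.7).
Var = α/β² = 0.003928.

0.003928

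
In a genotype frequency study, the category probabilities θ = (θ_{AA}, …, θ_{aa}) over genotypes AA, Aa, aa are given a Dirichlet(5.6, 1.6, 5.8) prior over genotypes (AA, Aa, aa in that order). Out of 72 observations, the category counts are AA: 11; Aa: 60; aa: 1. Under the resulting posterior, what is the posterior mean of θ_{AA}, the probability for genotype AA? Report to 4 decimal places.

0.1953

The Dirichlet prior is conjugate to the Multinomial likelihood: each posterior αⱼ = prior αⱼ + observed count nⱼ.
Posterior concentration: (16.6, 61.6, 6.8), total = 85.0.
E[θ_{AA}|data] = α_{AA}/Σα = 16.6/85.0 = 0.1953.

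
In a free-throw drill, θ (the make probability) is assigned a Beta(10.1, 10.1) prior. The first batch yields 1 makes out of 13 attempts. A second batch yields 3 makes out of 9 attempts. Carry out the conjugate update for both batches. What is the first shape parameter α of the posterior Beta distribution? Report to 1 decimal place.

The Beta prior is conjugate to a Binomial/Bernoulli likelihood; the update adds successes to α and failures to β.
After batch 1: Beta(10.1+1, 10.1+12) = Beta(11.1, 22.1).
After batch 2: Beta(11.1+3, 22.1+6) = Beta(14.1, 28.1).
Posterior α = 14.1.

14.1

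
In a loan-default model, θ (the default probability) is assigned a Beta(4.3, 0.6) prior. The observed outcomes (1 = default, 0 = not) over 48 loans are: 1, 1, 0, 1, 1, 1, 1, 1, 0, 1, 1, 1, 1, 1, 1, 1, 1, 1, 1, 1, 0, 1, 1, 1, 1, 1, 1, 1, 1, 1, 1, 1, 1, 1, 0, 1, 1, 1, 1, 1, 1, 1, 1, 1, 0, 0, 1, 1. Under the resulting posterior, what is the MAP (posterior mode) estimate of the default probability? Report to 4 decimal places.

The Beta prior is conjugate to a Binomial/Bernoulli likelihood; the update adds successes to α and failures to β.
Posterior: Beta(α+k, β+n−k) = Beta(4.3+42, 0.6+6) = Beta(46.3, 6.6).
Mode of Beta(a,b) for a,b>1 is (a−1)/(a+b−2) = 45.3/50.9 = 0.8900.

0.8900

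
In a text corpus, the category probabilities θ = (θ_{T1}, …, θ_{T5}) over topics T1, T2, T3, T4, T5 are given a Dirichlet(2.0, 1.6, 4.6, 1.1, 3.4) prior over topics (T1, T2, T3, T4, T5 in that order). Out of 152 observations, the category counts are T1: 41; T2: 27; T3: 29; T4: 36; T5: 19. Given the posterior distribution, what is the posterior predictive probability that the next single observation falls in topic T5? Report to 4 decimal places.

0.1360

The Dirichlet prior is conjugate to the Multinomial likelihood: each posterior αⱼ = prior αⱼ + observed count nⱼ.
Posterior concentration: (43.0, 28.6, 33.6, 37.1, 22.4), total = 164.7.
P(next = T5 | data) = α_{T5}/Σα = 0.1360.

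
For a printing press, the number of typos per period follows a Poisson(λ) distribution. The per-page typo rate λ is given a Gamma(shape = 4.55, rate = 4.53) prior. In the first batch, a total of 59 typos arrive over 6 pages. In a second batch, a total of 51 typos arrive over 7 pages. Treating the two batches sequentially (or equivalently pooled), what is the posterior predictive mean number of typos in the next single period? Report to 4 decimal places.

6.5345

With a Gamma(shape α, rate β) prior, the Poisson likelihood is conjugate: the posterior is Gamma(α + ΣXᵢ, β + n).
After batch 1: Gamma(α+S, β+n) = Gamma(4.55+59, 4.53+6) = Gamma(63.55, 10.53).
After batch 2: Gamma(α+S, β+n) = Gamma(63.55+51, 10.53+7) = Gamma(114.55, 17.53).
The predictive distribution for one future period is NegBinom with mean α/β = 6.5345.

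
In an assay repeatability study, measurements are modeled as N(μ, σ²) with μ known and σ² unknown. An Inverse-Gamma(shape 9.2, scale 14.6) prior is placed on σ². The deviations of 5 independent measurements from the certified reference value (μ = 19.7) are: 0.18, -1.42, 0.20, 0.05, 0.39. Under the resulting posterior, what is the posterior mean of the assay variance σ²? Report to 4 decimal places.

1.4693

With known mean μ and an Inverse-Gamma(α, β) prior on σ², the Normal likelihood is conjugate: posterior is Inv-Gamma(α + n/2, β + Σ(xᵢ−μ)²/2).
Σ(xᵢ−μ)² = (0.18)² + (-1.42)² + (0.20)² + (0.05)² + (0.39)² = 2.2434.
Posterior: Inv-Gamma(9.2 + 5/2, 14.6 + 2.2434/2) = Inv-Gamma(11.70, 15.72170).
E[σ²|data] = β/(α−1) = 15.72170/10.70 = 1.4693.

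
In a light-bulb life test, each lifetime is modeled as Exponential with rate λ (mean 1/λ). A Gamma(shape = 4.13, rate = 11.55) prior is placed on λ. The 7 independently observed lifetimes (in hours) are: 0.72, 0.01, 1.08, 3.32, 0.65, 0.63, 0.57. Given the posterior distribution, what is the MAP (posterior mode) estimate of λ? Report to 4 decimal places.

0.5467

With a Gamma(shape α, rate β) prior on the exponential rate λ, the posterior after n observations with total T = Σxᵢ is Gamma(α+n, β+T).
Sum of observations T = 6.98 hours; n = 7.
Posterior: Gamma(4.13+7, 11.55+6.98) = Gamma(11.13, 18.53).
Mode = (α−1)/β = 0.5467.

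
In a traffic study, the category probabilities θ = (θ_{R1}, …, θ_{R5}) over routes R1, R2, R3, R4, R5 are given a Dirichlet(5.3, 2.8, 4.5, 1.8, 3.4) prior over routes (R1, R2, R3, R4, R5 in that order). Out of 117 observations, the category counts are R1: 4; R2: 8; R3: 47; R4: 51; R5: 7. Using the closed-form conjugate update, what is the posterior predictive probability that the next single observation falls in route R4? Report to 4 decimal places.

The Dirichlet prior is conjugate to the Multinomial likelihood: each posterior αⱼ = prior αⱼ + observed count nⱼ.
Posterior concentration: (9.3, 10.8, 51.5, 52.8, 10.4), total = 134.8.
P(next = R4 | data) = α_{R4}/Σα = 0.3917.

0.3917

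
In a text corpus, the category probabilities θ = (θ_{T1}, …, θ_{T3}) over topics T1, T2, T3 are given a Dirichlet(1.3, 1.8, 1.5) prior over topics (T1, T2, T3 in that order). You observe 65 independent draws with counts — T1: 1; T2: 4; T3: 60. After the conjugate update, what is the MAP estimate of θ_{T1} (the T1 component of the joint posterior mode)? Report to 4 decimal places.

The Dirichlet prior is conjugate to the Multinomial likelihood: each posterior αⱼ = prior αⱼ + observed count nⱼ.
Posterior concentration: (2.3, 5.8, 61.5), total = 69.6.
Joint mode component: (α_{T1}−1)/(Σα−K) = 1.3/66.6 = 0.0195.

0.0195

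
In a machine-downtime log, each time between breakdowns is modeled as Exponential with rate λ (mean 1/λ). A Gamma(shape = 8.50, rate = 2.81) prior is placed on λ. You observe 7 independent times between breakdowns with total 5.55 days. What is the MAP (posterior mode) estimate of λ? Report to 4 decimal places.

With a Gamma(shape α, rate β) prior on the exponential rate λ, the posterior after n observations with total T = Σxᵢ is Gamma(α+n, β+T).
Posterior: Gamma(8.50+7, 2.81+5.55) = Gamma(15.50, 8.36).
Mode = (α−1)/β = 1.7344.

1.7344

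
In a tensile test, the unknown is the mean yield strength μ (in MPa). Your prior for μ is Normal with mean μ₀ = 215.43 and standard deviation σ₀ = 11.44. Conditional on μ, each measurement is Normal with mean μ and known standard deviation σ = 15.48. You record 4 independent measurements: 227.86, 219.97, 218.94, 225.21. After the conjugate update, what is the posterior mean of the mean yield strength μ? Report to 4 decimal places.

220.6195

For Normal data with known variance σ², a Normal(μ₀, σ₀²) prior on μ is conjugate. Posterior precision = 1/σ₀² + n/σ²; posterior mean is the precision-weighted average of μ₀ and x̄.
Σxᵢ = 227.86 + 219.97 + 218.94 + 225.21 = 891.98, so n·x̄ = 891.98.
σ₀² = 11.44² = 130.8736, σ² = 15.48² = 239.6304; σ² + n·σ₀² = 239.6304 + 4·130.8736 = 763.1248.
Posterior mean = (μ₀/σ₀² + n·x̄/σ²)/(1/σ₀² + n/σ²) = (σ²·μ₀ + σ₀²·n·x̄)/(σ² + n·σ₀²) = (239.6304·215.43 + 130.8736·891.98)/763.1248 = 168360.2108/763.1248 = 220.6195.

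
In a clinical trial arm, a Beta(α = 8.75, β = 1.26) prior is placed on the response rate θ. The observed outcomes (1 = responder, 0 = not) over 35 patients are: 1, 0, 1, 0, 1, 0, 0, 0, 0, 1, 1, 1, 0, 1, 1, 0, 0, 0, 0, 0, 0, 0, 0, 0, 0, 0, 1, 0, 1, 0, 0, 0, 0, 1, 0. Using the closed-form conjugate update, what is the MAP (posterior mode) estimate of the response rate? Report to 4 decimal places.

0.4359

The Beta prior is conjugate to a Binomial/Bernoulli likelihood; the update adds successes to α and failures to β.
Posterior: Beta(α+k, β+n−k) = Beta(8.75+11, 1.26+24) = Beta(19.75, 25.26).
Mode of Beta(a,b) for a,b>1 is (a−1)/(a+b−2) = 18.75/43.01 = 0.4359.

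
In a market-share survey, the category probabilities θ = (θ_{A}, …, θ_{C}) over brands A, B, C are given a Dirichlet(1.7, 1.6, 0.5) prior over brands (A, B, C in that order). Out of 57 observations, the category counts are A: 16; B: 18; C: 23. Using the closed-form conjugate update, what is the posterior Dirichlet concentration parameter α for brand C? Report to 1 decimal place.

The Dirichlet prior is conjugate to the Multinomial likelihood: each posterior αⱼ = prior αⱼ + observed count nⱼ.
Posterior concentration: (17.7, 19.6, 23.5), total = 60.8.
α_{C} = 0.5 + 23 = 23.5.

23.5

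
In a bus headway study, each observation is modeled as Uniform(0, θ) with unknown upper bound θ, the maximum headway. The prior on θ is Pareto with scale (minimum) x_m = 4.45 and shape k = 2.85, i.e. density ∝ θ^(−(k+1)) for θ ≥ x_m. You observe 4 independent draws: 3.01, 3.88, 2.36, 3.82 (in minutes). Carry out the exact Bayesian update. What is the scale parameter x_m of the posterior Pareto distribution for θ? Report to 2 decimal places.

A Pareto(scale x_m, shape k) prior on the upper bound θ of Uniform(0, θ) is conjugate: posterior is Pareto(max(x_m, max xᵢ), k + n).
Sample maximum = 3.88; prior scale x_m = 4.45 → posterior scale = max = 4.45.
Posterior shape = 2.85 + 4 = 6.85.
Posterior scale x_m = 4.45.

4.45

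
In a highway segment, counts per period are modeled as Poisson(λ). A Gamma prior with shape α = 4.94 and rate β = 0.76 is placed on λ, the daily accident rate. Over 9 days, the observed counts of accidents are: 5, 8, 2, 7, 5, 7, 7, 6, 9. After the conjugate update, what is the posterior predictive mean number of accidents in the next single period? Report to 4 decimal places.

6.2439

With a Gamma(shape α, rate β) prior, the Poisson likelihood is conjugate: the posterior is Gamma(α + ΣXᵢ, β + n).
Sum of counts S = 56 over n = 9 days.
Posterior: Gamma(α+S, β+n) = Gamma(4.94+56, 0.76+9) = Gamma(60.94, 9.76).
The predictive distribution for one future period is NegBinom with mean α/β = 6.2439.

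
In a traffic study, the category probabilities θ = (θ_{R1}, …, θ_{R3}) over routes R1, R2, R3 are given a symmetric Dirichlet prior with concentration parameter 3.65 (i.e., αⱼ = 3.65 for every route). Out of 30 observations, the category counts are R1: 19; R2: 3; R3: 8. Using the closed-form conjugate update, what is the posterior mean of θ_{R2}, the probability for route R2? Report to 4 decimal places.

0.1624

The Dirichlet prior is conjugate to the Multinomial likelihood: each posterior αⱼ = prior αⱼ + observed count nⱼ.
Posterior concentration: (22.65, 6.65, 11.65), total = 40.95.
E[θ_{R2}|data] = α_{R2}/Σα = 6.65/40.95 = 0.1624.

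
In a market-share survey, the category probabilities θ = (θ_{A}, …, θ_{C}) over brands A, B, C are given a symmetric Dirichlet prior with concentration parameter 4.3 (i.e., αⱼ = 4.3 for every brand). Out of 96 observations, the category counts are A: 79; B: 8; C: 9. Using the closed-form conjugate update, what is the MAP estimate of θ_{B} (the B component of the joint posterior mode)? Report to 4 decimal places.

The Dirichlet prior is conjugate to the Multinomial likelihood: each posterior αⱼ = prior αⱼ + observed count nⱼ.
Posterior concentration: (83.3, 12.3, 13.3), total = 108.9.
Joint mode component: (α_{B}−1)/(Σα−K) = 11.3/105.9 = 0.1067.

0.1067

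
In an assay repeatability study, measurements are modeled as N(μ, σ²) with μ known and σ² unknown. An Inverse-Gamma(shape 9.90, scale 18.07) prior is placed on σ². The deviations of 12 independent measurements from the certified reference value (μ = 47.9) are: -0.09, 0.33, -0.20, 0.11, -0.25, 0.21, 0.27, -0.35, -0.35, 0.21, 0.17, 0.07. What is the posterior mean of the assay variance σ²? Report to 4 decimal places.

With known mean μ and an Inverse-Gamma(α, β) prior on σ², the Normal likelihood is conjugate: posterior is Inv-Gamma(α + n/2, β + Σ(xᵢ−μ)²/2).
Σ(xᵢ−μ)² = (-0.09)² + (0.33)² + (-0.20)² + (0.11)² + (-0.25)² + (0.21)² + (0.27)² + (-0.35)² + (-0.35)² + (0.21)² + (0.17)² + (0.07)² = 0.6715.
Posterior: Inv-Gamma(9.90 + 12/2, 18.07 + 0.6715/2) = Inv-Gamma(15.90, 18.40575).
E[σ²|data] = β/(α−1) = 18.40575/14.90 = 1.2353.

1.2353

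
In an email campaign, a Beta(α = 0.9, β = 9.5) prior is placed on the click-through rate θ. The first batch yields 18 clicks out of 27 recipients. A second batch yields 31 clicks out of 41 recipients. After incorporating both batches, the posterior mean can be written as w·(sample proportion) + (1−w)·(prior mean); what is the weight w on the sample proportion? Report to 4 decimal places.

0.8673

The Beta prior is conjugate to a Binomial/Bernoulli likelihood; the update adds successes to α and failures to β.
Total number of recipients: n = 27 + 41 = 68.
Posterior mean = (α₀+k)/(α₀+β₀+n) = [n/(α₀+β₀+n)]·(k/n) + [(α₀+β₀)/(α₀+β₀+n)]·α₀/(α₀+β₀), so only n and the prior enter the weight.
The weight on the data is w = n/(α₀+β₀+n) = 68/(0.9+9.5+68) = 68/78.4 = 0.8673.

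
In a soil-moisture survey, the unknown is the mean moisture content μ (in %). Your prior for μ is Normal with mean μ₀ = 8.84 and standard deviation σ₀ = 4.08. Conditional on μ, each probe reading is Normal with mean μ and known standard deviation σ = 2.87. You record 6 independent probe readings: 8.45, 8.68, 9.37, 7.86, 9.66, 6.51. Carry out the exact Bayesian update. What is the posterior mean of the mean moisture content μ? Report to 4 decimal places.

8.4535

For Normal data with known variance σ², a Normal(μ₀, σ₀²) prior on μ is conjugate. Posterior precision = 1/σ₀² + n/σ²; posterior mean is the precision-weighted average of μ₀ and x̄.
Σxᵢ = 8.45 + 8.68 + 9.37 + 7.86 + 9.66 + 6.51 = 50.53, so n·x̄ = 50.53.
σ₀² = 4.08² = 16.6464, σ² = 2.87² = 8.2369; σ² + n·σ₀² = 8.2369 + 6·16.6464 = 108.1153.
Posterior mean = (μ₀/σ₀² + n·x̄/σ²)/(1/σ₀² + n/σ²) = (σ²·μ₀ + σ₀²·n·x̄)/(σ² + n·σ₀²) = (8.2369·8.84 + 16.6464·50.53)/108.1153 = 913.956788/108.1153 = 8.4535.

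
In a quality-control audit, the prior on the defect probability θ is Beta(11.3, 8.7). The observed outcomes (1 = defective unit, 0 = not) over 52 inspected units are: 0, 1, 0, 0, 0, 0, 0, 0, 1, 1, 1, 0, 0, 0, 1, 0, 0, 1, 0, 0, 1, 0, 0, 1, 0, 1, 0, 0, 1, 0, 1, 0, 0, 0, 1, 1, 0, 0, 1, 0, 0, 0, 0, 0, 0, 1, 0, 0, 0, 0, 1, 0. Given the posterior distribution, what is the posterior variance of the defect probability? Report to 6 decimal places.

0.003225

The Beta prior is conjugate to a Binomial/Bernoulli likelihood; the update adds successes to α and failures to β.
Posterior: Beta(α+k, β+n−k) = Beta(11.3+16, 8.7+36) = Beta(27.3, 44.7).
Var = αβ/((α+β)²(α+β+1)) = 27.3·44.7/(72.0²·73.0) = 0.003225.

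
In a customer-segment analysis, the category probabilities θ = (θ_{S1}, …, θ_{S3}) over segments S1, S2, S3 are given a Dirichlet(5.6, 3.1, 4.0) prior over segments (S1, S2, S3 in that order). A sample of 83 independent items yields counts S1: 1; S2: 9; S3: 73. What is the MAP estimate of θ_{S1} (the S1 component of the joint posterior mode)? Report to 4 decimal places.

0.0604

The Dirichlet prior is conjugate to the Multinomial likelihood: each posterior αⱼ = prior αⱼ + observed count nⱼ.
Posterior concentration: (6.6, 12.1, 77.0), total = 95.7.
Joint mode component: (α_{S1}−1)/(Σα−K) = 5.6/92.7 = 0.0604.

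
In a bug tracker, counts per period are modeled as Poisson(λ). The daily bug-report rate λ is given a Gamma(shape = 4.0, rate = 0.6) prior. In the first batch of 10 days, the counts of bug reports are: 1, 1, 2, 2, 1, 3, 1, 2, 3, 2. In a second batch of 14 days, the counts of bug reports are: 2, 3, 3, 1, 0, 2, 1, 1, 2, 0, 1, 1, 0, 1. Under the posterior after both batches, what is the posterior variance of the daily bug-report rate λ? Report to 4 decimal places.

0.0661

With a Gamma(shape α, rate β) prior, the Poisson likelihood is conjugate: the posterior is Gamma(α + ΣXᵢ, β + n).
Batch 1: sum of counts S = 18 over n = 10 days.
After batch 1: Gamma(α+S, β+n) = Gamma(4.0+18, 0.6+10) = Gamma(22.0, 10.6).
Batch 2: sum of counts S = 18 over n = 14 days.
After batch 2: Gamma(α+S, β+n) = Gamma(22.0+18, 10.6+14) = Gamma(40.0, 24.6).
Var = α/β² = 40.0/24.6² = 0.0661.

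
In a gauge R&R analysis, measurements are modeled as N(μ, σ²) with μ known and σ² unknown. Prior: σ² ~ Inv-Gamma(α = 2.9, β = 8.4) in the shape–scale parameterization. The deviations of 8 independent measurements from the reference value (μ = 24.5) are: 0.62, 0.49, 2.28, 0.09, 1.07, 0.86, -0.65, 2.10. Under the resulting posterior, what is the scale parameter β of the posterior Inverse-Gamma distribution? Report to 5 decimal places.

14.67400

With known mean μ and an Inverse-Gamma(α, β) prior on σ², the Normal likelihood is conjugate: posterior is Inv-Gamma(α + n/2, β + Σ(xᵢ−μ)²/2).
Σ(xᵢ−μ)² = (0.62)² + (0.49)² + (2.28)² + (0.09)² + (1.07)² + (0.86)² + (-0.65)² + (2.10)² = 12.5480.
Posterior: Inv-Gamma(2.9 + 8/2, 8.4 + 12.5480/2) = Inv-Gamma(6.90, 14.67400).
Posterior β = 14.67400.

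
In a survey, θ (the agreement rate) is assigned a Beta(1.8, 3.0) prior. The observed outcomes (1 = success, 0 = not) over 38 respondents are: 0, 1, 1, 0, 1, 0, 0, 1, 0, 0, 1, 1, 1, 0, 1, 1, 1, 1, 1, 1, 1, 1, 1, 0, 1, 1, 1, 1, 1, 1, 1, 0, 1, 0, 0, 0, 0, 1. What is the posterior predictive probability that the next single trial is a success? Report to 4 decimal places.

The Beta prior is conjugate to a Binomial/Bernoulli likelihood; the update adds successes to α and failures to β.
Posterior: Beta(α+k, β+n−k) = Beta(1.8+25, 3.0+13) = Beta(26.8, 16.0).
For a single future Bernoulli trial, P(success | data) = α/(α+β) = 0.6262.

0.6262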